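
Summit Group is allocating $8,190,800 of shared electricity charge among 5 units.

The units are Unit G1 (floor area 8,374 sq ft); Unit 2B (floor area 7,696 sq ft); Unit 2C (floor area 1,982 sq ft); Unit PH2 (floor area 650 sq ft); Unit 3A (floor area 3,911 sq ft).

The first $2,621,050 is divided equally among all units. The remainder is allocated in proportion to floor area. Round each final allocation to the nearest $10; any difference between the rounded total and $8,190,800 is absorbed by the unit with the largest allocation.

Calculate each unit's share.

Unit G1: $2,586,790 · Unit 2B: $2,419,790 · Unit 2C: $1,012,390 · Unit PH2: $684,310 · Unit 3A: $1,487,520

First tranche $2,621,050 split equally: $524,210 each.
Remainder $5,569,750 by floor area (total 22,613): Unit G1 2,062,578.45 → $2,062,580; Unit 2B 1,895,582.01 → $1,895,580; Unit 2C 488,181.33 → $488,180; Unit PH2 160,099.83 → $160,100; Unit 3A 963,308.37 → $963,310.
Totals: Unit G1 $524,210 + $2,062,580 = $2,586,790; Unit 2B $524,210 + $1,895,580 = $2,419,790; Unit 2C $524,210 + $488,180 = $1,012,390; Unit PH2 $524,210 + $160,100 = $684,310; Unit 3A $524,210 + $963,310 = $1,487,520.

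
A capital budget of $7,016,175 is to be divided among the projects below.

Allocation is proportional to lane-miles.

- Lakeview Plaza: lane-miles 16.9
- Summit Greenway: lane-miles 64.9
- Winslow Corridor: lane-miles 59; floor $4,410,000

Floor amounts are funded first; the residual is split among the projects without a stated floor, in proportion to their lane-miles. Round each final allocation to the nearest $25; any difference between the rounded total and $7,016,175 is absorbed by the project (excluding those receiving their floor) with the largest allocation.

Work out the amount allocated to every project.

Lakeview Plaza: $538,450 | Summit Greenway: $2,067,725 | Winslow Corridor: $4,410,000

Minimums first: Winslow Corridor $4,410,000. Balance $2,606,175.
Balance split over remaining lane-miles 81.8: Lakeview Plaza 538,439.58 → $538,450; Summit Greenway 2,067,735.42 → $2,067,725.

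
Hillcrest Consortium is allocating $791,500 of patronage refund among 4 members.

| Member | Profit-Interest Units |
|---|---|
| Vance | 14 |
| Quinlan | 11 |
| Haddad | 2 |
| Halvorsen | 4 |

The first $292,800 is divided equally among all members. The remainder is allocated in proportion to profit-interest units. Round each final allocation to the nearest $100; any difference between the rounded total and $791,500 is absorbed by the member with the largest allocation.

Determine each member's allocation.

$292,800 shared equally gives $73,200 per member.
Remainder $498,700 by profit-interest units (total 31): Vance 225,219.35 → $225,200; Quinlan 176,958.06 → $177,000; Haddad 32,174.19 → $32,200; Halvorsen 64,348.39 → $64,300.
Totals: Vance $73,200 + $225,200 = $298,400; Quinlan $73,200 + $177,000 = $250,200; Haddad $73,200 + $32,200 = $105,400; Halvorsen $73,200 + $64,300 = $137,500.

Vance: $298,400; Quinlan: $250,200; Haddad: $105,400; Halvorsen: $137,500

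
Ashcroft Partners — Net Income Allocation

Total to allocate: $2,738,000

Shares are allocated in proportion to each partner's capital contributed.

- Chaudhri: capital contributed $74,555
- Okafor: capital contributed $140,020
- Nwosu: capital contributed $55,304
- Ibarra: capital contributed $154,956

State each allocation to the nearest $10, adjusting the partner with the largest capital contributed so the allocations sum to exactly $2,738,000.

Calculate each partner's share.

Capital contributed total: 424,835.
Raw shares: Chaudhri 74,555/424,835 × $2,738,000 = 480,496.17; Okafor 140,020/424,835 × $2,738,000 = 902,408.61; Nwosu 55,304/424,835 × $2,738,000 = 356,426.26; Ibarra 154,956/424,835 × $2,738,000 = 998,668.96.
After rounding ($10): Chaudhri $480,500; Okafor $902,410; Nwosu $356,430; Ibarra $998,670. Sum = $2,738,010.
Difference $2,738,000 − $2,738,010 = −$10 applied to largest capital contributed (Ibarra): Ibarra becomes $998,660.

Chaudhri: $480,500; Okafor: $902,410; Nwosu: $356,430; Ibarra: $998,660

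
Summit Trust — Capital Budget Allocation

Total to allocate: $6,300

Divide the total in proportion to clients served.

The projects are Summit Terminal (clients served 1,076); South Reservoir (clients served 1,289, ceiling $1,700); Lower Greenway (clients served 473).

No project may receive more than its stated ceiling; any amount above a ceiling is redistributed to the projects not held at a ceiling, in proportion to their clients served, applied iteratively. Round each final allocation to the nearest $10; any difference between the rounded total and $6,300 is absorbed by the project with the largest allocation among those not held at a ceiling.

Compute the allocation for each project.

Total clients served = 2,838.
Unconstrained shares: Summit Terminal 2,388.58; South Reservoir 2,861.42; Lower Greenway 1,050.00.
Capped: South Reservoir ($1,700); remaining pool $4,600 reallocated over remaining clients served 1,549.
Remaining shares: Summit Terminal 3,195.35 → $3,200; Lower Greenway 1,404.65 → $1,400.

Summit Terminal: $3,200 | South Reservoir: $1,700 | Lower Greenway: $1,400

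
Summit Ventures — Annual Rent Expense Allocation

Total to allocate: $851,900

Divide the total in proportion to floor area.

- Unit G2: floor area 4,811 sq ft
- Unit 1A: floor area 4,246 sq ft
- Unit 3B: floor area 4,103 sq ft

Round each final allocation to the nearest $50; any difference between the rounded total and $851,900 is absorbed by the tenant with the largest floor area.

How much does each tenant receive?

Unit G2: $311,450; Unit 1A: $274,850; Unit 3B: $265,600

Sum of floor area: 4,811 + 4,246 + 4,103 = 13,160.
Raw shares: Unit G2 311,435.48; Unit 1A 274,860.74; Unit 3B 265,603.78.
After rounding ($50): Unit G2 $311,450; Unit 1A $274,850; Unit 3B $265,600. Sum = $851,900.
No rounding difference to absorb.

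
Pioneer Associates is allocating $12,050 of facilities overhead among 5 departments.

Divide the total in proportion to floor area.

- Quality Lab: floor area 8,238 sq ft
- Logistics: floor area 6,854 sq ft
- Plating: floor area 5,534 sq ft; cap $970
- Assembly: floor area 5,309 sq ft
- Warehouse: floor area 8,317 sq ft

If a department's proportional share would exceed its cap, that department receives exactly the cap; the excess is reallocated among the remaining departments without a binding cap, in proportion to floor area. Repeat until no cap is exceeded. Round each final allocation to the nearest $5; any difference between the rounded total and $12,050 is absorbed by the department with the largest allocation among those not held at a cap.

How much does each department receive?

Quality Lab: $3,180 · Logistics: $2,645 · Plating: $970 · Assembly: $2,050 · Warehouse: $3,205

Floor area total: 34,252.
Pro-rata shares before constraints: Quality Lab 2,898.16; Logistics 2,411.27; Plating 1,946.88; Assembly 1,867.73; Warehouse 2,925.96.
Held at cap: Plating ($970); balance $11,080 reallocated over remaining floor area 28,718.
Redistributed shares: Quality Lab 3,178.39 → $3,180; Logistics 2,644.42 → $2,645; Assembly 2,048.32 → $2,050; Warehouse 3,208.87 → $3,210.
Rounding difference −$5 applied to Warehouse → $3,205.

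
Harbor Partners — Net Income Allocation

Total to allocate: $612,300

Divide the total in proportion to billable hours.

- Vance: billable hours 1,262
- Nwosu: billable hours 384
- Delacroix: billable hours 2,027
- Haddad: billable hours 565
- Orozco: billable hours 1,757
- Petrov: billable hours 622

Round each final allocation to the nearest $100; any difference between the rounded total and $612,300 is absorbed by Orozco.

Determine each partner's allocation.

Vance: $116,800; Nwosu: $35,500; Delacroix: $187,600; Haddad: $52,300; Orozco: $162,500; Petrov: $57,600

Total billable hours = 6,617.
Raw shares: Vance 1,262/6,617 × $612,300 = 116,778.39; Nwosu 384/6,617 × $612,300 = 35,533.20; Delacroix 2,027/6,617 × $612,300 = 187,567.19; Haddad 565/6,617 × $612,300 = 52,281.93; Orozco 1,757/6,617 × $612,300 = 162,582.91; Petrov 622/6,617 × $612,300 = 57,556.39.
After rounding ($100): Vance $116,800; Nwosu $35,500; Delacroix $187,600; Haddad $52,300; Orozco $162,600; Petrov $57,600. Sum = $612,400.
Difference $612,300 − $612,400 = −$100 applied to Orozco: Orozco becomes $162,500.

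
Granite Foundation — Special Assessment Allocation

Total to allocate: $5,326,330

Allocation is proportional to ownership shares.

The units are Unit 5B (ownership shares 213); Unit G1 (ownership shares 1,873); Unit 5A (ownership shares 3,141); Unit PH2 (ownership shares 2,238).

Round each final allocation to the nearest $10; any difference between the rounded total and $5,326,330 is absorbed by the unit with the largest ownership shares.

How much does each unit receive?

Sum of ownership shares: 213 + 1,873 + 3,141 + 2,238 = 7,465.
Raw shares: Unit 5B 151,977.00; Unit G1 1,336,398.67; Unit 5A 2,241,125.59; Unit PH2 1,596,828.74.
After rounding ($10): Unit 5B $151,980; Unit G1 $1,336,400; Unit 5A $2,241,130; Unit PH2 $1,596,830. Sum = $5,326,340.
Difference $5,326,330 − $5,326,340 = −$10 applied to largest ownership shares (Unit 5A): Unit 5A becomes $2,241,120.

Unit 5B: $151,980 | Unit G1: $1,336,400 | Unit 5A: $2,241,120 | Unit PH2: $1,596,830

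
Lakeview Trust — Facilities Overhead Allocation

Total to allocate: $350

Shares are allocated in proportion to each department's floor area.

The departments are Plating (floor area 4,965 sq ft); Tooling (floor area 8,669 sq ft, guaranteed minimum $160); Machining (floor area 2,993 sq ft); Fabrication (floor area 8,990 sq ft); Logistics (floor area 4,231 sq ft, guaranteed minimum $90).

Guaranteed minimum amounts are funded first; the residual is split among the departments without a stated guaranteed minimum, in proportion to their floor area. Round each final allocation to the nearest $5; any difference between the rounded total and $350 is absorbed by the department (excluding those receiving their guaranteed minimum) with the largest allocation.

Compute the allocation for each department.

Plating: $30; Tooling: $160; Machining: $20; Fabrication: $50; Logistics: $90

Minimums first: Tooling $160; Logistics $90. Remaining pool $100.
Remaining pool split over remaining floor area 16,948: Plating 29.30 → $30; Machining 17.66 → $20; Fabrication 53.04 → $55.
Rounding difference −$5 applied to Fabrication → $50.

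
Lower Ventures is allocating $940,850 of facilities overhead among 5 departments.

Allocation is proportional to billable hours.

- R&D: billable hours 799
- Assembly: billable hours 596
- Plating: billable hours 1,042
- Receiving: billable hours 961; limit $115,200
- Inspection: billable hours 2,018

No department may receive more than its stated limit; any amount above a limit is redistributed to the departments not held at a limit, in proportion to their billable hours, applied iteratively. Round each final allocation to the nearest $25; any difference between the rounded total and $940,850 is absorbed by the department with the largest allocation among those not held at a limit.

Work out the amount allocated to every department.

R&D: $148,075 | Assembly: $110,450 | Plating: $193,125 | Receiving: $115,200 | Inspection: $374,000

Total billable hours = 5,416.
Unconstrained shares: R&D 138,799.70; Assembly 103,535.19; Plating 181,012.87; Receiving 166,941.81; Inspection 350,560.43.
Capped: Receiving ($115,200); residual $825,650 reallocated over remaining billable hours 4,455.
Redistributed shares: R&D 148,079.54 → $148,075; Assembly 110,457.33 → $110,450; Plating 193,114.99 → $193,125; Inspection 373,998.14 → $374,000.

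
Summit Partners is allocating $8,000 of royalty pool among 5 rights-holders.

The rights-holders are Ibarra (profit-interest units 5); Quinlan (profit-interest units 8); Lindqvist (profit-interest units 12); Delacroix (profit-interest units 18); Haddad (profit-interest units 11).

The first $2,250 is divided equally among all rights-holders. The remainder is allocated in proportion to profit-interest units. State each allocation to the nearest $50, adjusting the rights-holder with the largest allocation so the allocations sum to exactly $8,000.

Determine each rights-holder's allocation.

Ibarra: $1,000 | Quinlan: $1,300 | Lindqvist: $1,750 | Delacroix: $2,350 | Haddad: $1,600

Equal tier: $2,250 ÷ 5 = $450 apiece.
Remainder $5,750 by profit-interest units (total 54): Ibarra 532.41 → $550; Quinlan 851.85 → $850; Lindqvist 1,277.78 → $1,300; Delacroix 1,916.67 → $1,900; Haddad 1,171.30 → $1,150.
Totals: Ibarra $450 + $550 = $1,000; Quinlan $450 + $850 = $1,300; Lindqvist $450 + $1,300 = $1,750; Delacroix $450 + $1,900 = $2,350; Haddad $450 + $1,150 = $1,600.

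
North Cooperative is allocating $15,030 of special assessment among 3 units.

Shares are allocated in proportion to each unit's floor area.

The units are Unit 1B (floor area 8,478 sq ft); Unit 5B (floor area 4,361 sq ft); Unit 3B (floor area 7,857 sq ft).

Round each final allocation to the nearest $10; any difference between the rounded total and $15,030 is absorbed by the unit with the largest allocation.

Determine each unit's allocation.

Unit 1B: $6,150 | Unit 5B: $3,170 | Unit 3B: $5,710

Total floor area = 20,696.
Pro-rata amounts: Unit 1B 8,478/20,696 × $15,030 = 6,156.95; Unit 5B 4,361/20,696 × $15,030 = 3,167.08; Unit 3B 7,857/20,696 × $15,030 = 5,705.97.
Rounded to nearest $10: Unit 1B $6,160; Unit 5B $3,170; Unit 3B $5,710. Sum = $15,040.
Difference $15,030 − $15,040 = −$10 applied to largest allocation (Unit 1B): Unit 1B becomes $6,150.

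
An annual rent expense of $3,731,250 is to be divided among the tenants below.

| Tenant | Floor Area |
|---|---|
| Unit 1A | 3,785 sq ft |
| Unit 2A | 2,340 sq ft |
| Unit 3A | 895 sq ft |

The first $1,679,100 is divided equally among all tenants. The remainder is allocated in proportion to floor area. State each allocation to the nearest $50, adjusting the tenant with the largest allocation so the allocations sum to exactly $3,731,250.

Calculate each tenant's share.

$1,679,100 shared equally gives $559,700 per tenant.
Remainder $2,052,150 by floor area (total 7,020): Unit 1A 1,106,465.49 → $1,106,450; Unit 2A 684,050.00 → $684,050; Unit 3A 261,634.51 → $261,650.
Totals: Unit 1A $559,700 + $1,106,450 = $1,666,150; Unit 2A $559,700 + $684,050 = $1,243,750; Unit 3A $559,700 + $261,650 = $821,350.

Unit 1A: $1,666,150 | Unit 2A: $1,243,750 | Unit 3A: $821,350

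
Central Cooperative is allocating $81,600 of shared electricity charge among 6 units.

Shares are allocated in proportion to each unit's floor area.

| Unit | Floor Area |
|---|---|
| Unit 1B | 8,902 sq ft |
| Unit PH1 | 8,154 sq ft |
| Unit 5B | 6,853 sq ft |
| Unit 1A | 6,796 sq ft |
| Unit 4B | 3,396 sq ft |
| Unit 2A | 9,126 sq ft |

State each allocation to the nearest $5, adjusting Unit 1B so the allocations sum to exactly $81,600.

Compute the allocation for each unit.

Combined floor area = 43,227.
Unrounded shares: Unit 1B 8,902/43,227 × $81,600 = 16,804.39; Unit PH1 8,154/43,227 × $81,600 = 15,392.38; Unit 5B 6,853/43,227 × $81,600 = 12,936.47; Unit 1A 6,796/43,227 × $81,600 = 12,828.87; Unit 4B 3,396/43,227 × $81,600 = 6,410.66; Unit 2A 9,126/43,227 × $81,600 = 17,227.23.
Rounded to nearest $5: Unit 1B $16,805; Unit PH1 $15,390; Unit 5B $12,935; Unit 1A $12,830; Unit 4B $6,410; Unit 2A $17,225. Sum = $81,595.
Difference $81,600 − $81,595 = +$5 applied to Unit 1B: Unit 1B becomes $16,810.

Unit 1B: $16,810 · Unit PH1: $15,390 · Unit 5B: $12,935 · Unit 1A: $12,830 · Unit 4B: $6,410 · Unit 2A: $17,225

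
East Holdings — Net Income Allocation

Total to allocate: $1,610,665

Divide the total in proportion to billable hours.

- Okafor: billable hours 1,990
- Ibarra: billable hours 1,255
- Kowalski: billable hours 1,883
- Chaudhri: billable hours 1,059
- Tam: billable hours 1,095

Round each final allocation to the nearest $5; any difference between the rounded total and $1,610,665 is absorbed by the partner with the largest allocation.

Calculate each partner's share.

Sum of billable hours: 7,282.
Unrounded shares: Okafor 1,990/7,282 × $1,610,665 = 440,157.01; Ibarra 1,255/7,282 × $1,610,665 = 277,586.46; Kowalski 1,883/7,282 × $1,610,665 = 416,490.28; Chaudhri 1,059/7,282 × $1,610,665 = 234,234.31; Tam 1,095/7,282 × $1,610,665 = 242,196.95.
After rounding ($5): Okafor $440,155; Ibarra $277,585; Kowalski $416,490; Chaudhri $234,235; Tam $242,195. Sum = $1,610,660.
Difference $1,610,665 − $1,610,660 = +$5 applied to largest allocation (Okafor): Okafor becomes $440,160.

Okafor: $440,160 | Ibarra: $277,585 | Kowalski: $416,490 | Chaudhri: $234,235 | Tam: $242,195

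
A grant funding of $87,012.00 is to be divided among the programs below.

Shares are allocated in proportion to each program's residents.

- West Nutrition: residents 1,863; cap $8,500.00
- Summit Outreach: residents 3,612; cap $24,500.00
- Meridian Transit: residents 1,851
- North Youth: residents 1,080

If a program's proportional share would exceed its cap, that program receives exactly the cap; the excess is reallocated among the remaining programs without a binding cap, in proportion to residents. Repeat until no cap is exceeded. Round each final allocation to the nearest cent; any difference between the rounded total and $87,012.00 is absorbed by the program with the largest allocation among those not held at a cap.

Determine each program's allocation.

Sum of residents: 8,406.
Pro-rata shares before constraints: West Nutrition 19,284.2441; Summit Outreach 37,388.4540; Meridian Transit 19,160.0300; North Youth 11,179.2719.
Cap binds for West Nutrition ($8,500.00), Summit Outreach ($24,500.00); remaining pool $54,012.00 reallocated over remaining residents 2,931.
Shares after redistribution: Meridian Transit 34,109.9324 → $34,109.93; North Youth 19,902.0676 → $19,902.07.

West Nutrition: $8,500.00 | Summit Outreach: $24,500.00 | Meridian Transit: $34,109.93 | North Youth: $19,902.07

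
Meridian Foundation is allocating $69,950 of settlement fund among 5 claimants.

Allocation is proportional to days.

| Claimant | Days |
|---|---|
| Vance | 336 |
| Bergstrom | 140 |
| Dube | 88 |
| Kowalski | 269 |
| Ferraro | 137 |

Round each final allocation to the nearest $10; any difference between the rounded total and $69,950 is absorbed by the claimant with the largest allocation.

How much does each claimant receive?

Total days = 970.
Raw shares: Vance 336/970 × $69,950 = 24,230.10; Bergstrom 140/970 × $69,950 = 10,095.88; Dube 88/970 × $69,950 = 6,345.98; Kowalski 269/970 × $69,950 = 19,398.51; Ferraro 137/970 × $69,950 = 9,879.54.
Rounded to nearest $10: Vance $24,230; Bergstrom $10,100; Dube $6,350; Kowalski $19,400; Ferraro $9,880. Sum = $69,960.
Difference $69,950 − $69,960 = −$10 applied to largest allocation (Vance): Vance becomes $24,220.

Vance: $24,220; Bergstrom: $10,100; Dube: $6,350; Kowalski: $19,400; Ferraro: $9,880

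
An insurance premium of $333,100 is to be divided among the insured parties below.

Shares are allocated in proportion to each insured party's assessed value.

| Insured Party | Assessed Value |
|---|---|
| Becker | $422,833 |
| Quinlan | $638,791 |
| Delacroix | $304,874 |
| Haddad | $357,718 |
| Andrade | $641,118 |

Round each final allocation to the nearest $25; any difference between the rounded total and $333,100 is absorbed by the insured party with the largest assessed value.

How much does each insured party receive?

Total assessed value = 2,365,334.
Raw shares: Becker 422,833/2,365,334 × $333,100 = 59,545.79; Quinlan 638,791/2,365,334 × $333,100 = 89,958.24; Delacroix 304,874/2,365,334 × $333,100 = 42,934.12; Haddad 357,718/2,365,334 × $333,100 = 50,375.92; Andrade 641,118/2,365,334 × $333,100 = 90,285.94.
After rounding ($25): Becker $59,550; Quinlan $89,950; Delacroix $42,925; Haddad $50,375; Andrade $90,275. Sum = $333,075.
Difference $333,100 − $333,075 = +$25 applied to largest assessed value (Andrade): Andrade becomes $90,300.

Becker: $59,550 | Quinlan: $89,950 | Delacroix: $42,925 | Haddad: $50,375 | Andrade: $90,300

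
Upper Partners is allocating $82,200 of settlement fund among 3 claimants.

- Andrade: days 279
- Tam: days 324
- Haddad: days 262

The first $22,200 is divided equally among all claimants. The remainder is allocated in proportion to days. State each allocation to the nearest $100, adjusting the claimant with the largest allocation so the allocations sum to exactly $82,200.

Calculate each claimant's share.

Andrade: $26,800 · Tam: $29,800 · Haddad: $25,600

Equal tier: $22,200 ÷ 3 = $7,400 apiece.
Remainder $60,000 by days (total 865): Andrade 19,352.60 → $19,400; Tam 22,473.99 → $22,500; Haddad 18,173.41 → $18,200.
Rounding difference −$100 on remainder applied to Tam.
Totals: Andrade $7,400 + $19,400 = $26,800; Tam $7,400 + $22,400 = $29,800; Haddad $7,400 + $18,200 = $25,600.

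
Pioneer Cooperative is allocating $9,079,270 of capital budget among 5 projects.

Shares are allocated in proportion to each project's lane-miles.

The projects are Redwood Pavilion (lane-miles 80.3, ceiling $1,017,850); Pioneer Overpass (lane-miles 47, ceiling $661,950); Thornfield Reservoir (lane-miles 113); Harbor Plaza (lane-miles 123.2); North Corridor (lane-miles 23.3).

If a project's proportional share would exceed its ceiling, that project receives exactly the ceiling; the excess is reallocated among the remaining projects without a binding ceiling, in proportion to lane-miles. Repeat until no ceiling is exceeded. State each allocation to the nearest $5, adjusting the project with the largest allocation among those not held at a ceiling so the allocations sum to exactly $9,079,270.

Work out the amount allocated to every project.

Redwood Pavilion: $1,017,850 · Pioneer Overpass: $661,950 · Thornfield Reservoir: $3,222,120 · Harbor Plaza: $3,512,965 · North Corridor: $664,385

Lane-miles total: 386.8.
Unconstrained shares: Redwood Pavilion 1,884,863.96; Pioneer Overpass 1,103,220.50; Thornfield Reservoir 2,652,423.76; Harbor Plaza 2,891,846.08; North Corridor 546,915.70.
Cap binds for Redwood Pavilion ($1,017,850), Pioneer Overpass ($661,950); remaining pool $7,399,470 reallocated over remaining lane-miles 259.5.
Shares after redistribution: Thornfield Reservoir 3,222,119.88 → $3,222,120; Harbor Plaza 3,512,966.10 → $3,512,965; North Corridor 664,384.01 → $664,385.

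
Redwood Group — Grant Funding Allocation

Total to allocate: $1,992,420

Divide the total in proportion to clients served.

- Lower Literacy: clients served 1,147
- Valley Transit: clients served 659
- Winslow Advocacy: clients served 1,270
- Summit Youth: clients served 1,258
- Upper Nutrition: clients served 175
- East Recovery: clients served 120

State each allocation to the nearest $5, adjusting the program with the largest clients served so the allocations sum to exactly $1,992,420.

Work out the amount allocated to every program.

Sum of clients served: 4,629.
Pro-rata amounts: Lower Literacy 1,147/4,629 × $1,992,420 = 493,693.18; Valley Transit 659/4,629 × $1,992,420 = 283,647.61; Winslow Advocacy 1,270/4,629 × $1,992,420 = 546,635.00; Summit Youth 1,258/4,629 × $1,992,420 = 541,469.94; Upper Nutrition 175/4,629 × $1,992,420 = 75,323.72; East Recovery 120/4,629 × $1,992,420 = 51,650.55.
After rounding ($5): Lower Literacy $493,695; Valley Transit $283,650; Winslow Advocacy $546,635; Summit Youth $541,470; Upper Nutrition $75,325; East Recovery $51,650. Sum = $1,992,425.
Difference $1,992,420 − $1,992,425 = −$5 applied to largest clients served (Winslow Advocacy): Winslow Advocacy becomes $546,630.

Lower Literacy: $493,695 | Valley Transit: $283,650 | Winslow Advocacy: $546,630 | Summit Youth: $541,470 | Upper Nutrition: $75,325 | East Recovery: $51,650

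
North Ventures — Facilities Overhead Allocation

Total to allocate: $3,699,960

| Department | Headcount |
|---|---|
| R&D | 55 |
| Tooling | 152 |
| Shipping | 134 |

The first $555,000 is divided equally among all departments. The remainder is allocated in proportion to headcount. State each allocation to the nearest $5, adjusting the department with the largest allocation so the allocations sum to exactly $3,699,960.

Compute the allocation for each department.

R&D: $692,250 · Tooling: $1,586,860 · Shipping: $1,420,850

$555,000 shared equally gives $185,000 per department.
Remainder $3,144,960 by headcount (total 341): R&D 507,251.61 → $507,250; Tooling 1,401,859.00 → $1,401,860; Shipping 1,235,849.38 → $1,235,850.
Totals: R&D $185,000 + $507,250 = $692,250; Tooling $185,000 + $1,401,860 = $1,586,860; Shipping $185,000 + $1,235,850 = $1,420,850.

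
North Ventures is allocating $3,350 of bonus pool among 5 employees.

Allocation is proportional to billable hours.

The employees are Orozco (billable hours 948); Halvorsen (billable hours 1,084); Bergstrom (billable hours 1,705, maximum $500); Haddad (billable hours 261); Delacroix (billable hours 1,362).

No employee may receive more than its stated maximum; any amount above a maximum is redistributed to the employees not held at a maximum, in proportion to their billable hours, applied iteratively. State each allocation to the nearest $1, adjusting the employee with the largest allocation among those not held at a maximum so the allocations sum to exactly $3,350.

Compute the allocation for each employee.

Sum of billable hours: 5,360.
Unconstrained shares: Orozco 592.50; Halvorsen 677.50; Bergstrom 1,065.62; Haddad 163.12; Delacroix 851.25.
Held at cap: Bergstrom ($500); balance $2,850 reallocated over remaining billable hours 3,655.
Redistributed shares: Orozco 739.21 → $739; Halvorsen 845.25 → $845; Haddad 203.52 → $204; Delacroix 1,062.02 → $1,062.

Orozco: $739; Halvorsen: $845; Bergstrom: $500; Haddad: $204; Delacroix: $1,062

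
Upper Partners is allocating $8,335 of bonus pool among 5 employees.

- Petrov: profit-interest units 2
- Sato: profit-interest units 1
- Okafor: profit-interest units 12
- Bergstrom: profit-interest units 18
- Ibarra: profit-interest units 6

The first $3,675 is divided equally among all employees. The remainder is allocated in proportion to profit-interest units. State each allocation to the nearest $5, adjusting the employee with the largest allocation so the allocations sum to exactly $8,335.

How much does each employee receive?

First tranche $3,675 split equally: $735 each.
Remainder $4,660 by profit-interest units (total 39): Petrov 238.97 → $240; Sato 119.49 → $120; Okafor 1,433.85 → $1,435; Bergstrom 2,150.77 → $2,150; Ibarra 716.92 → $715.
Totals: Petrov $735 + $240 = $975; Sato $735 + $120 = $855; Okafor $735 + $1,435 = $2,170; Bergstrom $735 + $2,150 = $2,885; Ibarra $735 + $715 = $1,450.

Petrov: $975 · Sato: $855 · Okafor: $2,170 · Bergstrom: $2,885 · Ibarra: $1,450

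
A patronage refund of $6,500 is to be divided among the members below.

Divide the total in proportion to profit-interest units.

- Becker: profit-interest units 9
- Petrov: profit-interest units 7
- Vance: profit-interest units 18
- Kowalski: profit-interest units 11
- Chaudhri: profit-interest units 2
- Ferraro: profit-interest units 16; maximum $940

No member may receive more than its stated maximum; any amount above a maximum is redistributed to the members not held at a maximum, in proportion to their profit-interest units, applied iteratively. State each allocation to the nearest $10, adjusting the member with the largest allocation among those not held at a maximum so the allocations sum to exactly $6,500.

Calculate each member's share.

Total profit-interest units = 63.
Proportional shares (ignoring caps): Becker 928.57; Petrov 722.22; Vance 1,857.14; Kowalski 1,134.92; Chaudhri 206.35; Ferraro 1,650.79.
Held at cap: Ferraro ($940); remaining pool $5,560 reallocated over remaining profit-interest units 47.
Shares after redistribution: Becker 1,064.68 → $1,060; Petrov 828.09 → $830; Vance 2,129.36 → $2,130; Kowalski 1,301.28 → $1,300; Chaudhri 236.60 → $240.

Becker: $1,060; Petrov: $830; Vance: $2,130; Kowalski: $1,300; Chaudhri: $240; Ferraro: $940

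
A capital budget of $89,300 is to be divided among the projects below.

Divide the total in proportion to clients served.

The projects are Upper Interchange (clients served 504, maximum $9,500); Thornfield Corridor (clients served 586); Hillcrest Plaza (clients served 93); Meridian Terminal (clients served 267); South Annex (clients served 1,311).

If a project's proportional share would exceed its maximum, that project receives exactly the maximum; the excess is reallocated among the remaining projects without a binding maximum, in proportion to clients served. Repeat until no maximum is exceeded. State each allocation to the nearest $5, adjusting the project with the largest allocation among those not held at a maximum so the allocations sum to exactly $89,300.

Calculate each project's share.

Upper Interchange: $9,500; Thornfield Corridor: $20,720; Hillcrest Plaza: $3,290; Meridian Terminal: $9,440; South Annex: $46,350

Total clients served = 2,761.
Proportional shares (ignoring caps): Upper Interchange 16,301.05; Thornfield Corridor 18,953.21; Hillcrest Plaza 3,007.93; Meridian Terminal 8,635.68; South Annex 42,402.14.
Cap binds for Upper Interchange ($9,500); remaining pool $79,800 reallocated over remaining clients served 2,257.
Shares after redistribution: Thornfield Corridor 20,719.01 → $20,720; Hillcrest Plaza 3,288.17 → $3,290; Meridian Terminal 9,440.23 → $9,440; South Annex 46,352.59 → $46,355.
Rounding difference −$5 applied to South Annex → $46,350.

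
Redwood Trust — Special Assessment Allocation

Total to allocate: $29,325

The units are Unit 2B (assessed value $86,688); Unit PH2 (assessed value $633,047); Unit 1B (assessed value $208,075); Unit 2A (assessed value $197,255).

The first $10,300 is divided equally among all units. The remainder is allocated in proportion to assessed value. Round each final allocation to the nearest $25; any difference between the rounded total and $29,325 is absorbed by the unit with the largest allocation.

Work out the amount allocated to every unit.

First tranche $10,300 split equally: $2,575 each.
Remainder $19,025 by assessed value (total 1,125,065): Unit 2B 1,465.91 → $1,475; Unit PH2 10,704.91 → $10,700; Unit 1B 3,518.58 → $3,525; Unit 2A 3,335.61 → $3,325.
Totals: Unit 2B $2,575 + $1,475 = $4,050; Unit PH2 $2,575 + $10,700 = $13,275; Unit 1B $2,575 + $3,525 = $6,100; Unit 2A $2,575 + $3,325 = $5,900.

Unit 2B: $4,050 · Unit PH2: $13,275 · Unit 1B: $6,100 · Unit 2A: $5,900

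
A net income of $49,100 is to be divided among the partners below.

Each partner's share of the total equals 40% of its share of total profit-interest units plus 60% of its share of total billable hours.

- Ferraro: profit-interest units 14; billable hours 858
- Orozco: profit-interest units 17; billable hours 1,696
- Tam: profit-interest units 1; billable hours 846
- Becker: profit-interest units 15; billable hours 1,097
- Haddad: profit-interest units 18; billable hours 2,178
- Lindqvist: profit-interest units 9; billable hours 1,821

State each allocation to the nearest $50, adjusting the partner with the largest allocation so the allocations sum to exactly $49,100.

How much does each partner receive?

Ferraro: $6,700 · Orozco: $10,400 · Tam: $3,200 · Becker: $7,800 · Haddad: $12,300 · Lindqvist: $8,700

Profit-interest units total 74; billable hours total 8,496.
Combined weights (40% profit-interest units + 60% billable hours): Ferraro 0.1363; Orozco 0.2117; Tam 0.0652; Becker 0.1586; Haddad 0.2511; Lindqvist 0.1773.
Raw shares: Ferraro 6,690.80; Orozco 10,392.80; Tam 3,198.92; Becker 7,784.94; Haddad 12,329.54; Lindqvist 8,702.99.
At nearest $50: Ferraro $6,700; Orozco $10,400; Tam $3,200; Becker $7,800; Haddad $12,350; Lindqvist $8,700. Sum = $49,150.
Difference $49,100 − $49,150 = −$50 applied to largest allocation (Haddad): Haddad becomes $12,300.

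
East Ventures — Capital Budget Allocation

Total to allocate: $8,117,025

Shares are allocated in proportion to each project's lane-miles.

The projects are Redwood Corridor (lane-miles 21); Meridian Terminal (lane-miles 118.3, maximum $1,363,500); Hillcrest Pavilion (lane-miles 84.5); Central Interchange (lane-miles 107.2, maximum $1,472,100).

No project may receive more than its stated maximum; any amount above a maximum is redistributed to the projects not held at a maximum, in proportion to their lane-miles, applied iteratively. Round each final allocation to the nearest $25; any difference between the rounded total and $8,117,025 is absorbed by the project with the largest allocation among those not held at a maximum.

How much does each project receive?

Redwood Corridor: $1,051,275 · Meridian Terminal: $1,363,500 · Hillcrest Pavilion: $4,230,150 · Central Interchange: $1,472,100

Lane-miles total: 331.
Proportional shares (ignoring caps): Redwood Corridor 514,977.42; Meridian Terminal 2,901,039.45; Hillcrest Pavilion 2,072,171.03; Central Interchange 2,628,837.10.
Cap binds for Meridian Terminal ($1,363,500), Central Interchange ($1,472,100); balance $5,281,425 reallocated over remaining lane-miles 105.5.
Remaining shares: Redwood Corridor 1,051,278.91 → $1,051,275; Hillcrest Pavilion 4,230,146.09 → $4,230,150.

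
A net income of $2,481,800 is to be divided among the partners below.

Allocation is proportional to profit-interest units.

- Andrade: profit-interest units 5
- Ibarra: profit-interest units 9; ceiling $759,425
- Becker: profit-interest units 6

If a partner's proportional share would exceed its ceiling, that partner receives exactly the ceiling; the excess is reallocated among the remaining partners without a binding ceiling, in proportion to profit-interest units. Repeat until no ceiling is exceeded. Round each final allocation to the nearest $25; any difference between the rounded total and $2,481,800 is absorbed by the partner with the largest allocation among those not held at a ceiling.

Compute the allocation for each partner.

Andrade: $782,900; Ibarra: $759,425; Becker: $939,475

Profit-interest units total: 20.
Pro-rata shares before constraints: Andrade 620,450.00; Ibarra 1,116,810.00; Becker 744,540.00.
Cap binds for Ibarra ($759,425); balance $1,722,375 reallocated over remaining profit-interest units 11.
Shares after redistribution: Andrade 782,897.73 → $782,900; Becker 939,477.27 → $939,475.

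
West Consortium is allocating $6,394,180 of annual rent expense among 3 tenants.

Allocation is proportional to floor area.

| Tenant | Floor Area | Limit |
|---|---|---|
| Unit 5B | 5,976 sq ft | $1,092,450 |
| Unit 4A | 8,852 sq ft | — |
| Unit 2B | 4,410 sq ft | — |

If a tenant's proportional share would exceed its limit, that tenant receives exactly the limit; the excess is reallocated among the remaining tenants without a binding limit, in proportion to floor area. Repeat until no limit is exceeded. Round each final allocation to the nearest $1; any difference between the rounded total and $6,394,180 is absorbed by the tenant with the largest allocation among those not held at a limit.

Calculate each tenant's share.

Total floor area = 19,238.
Proportional shares (ignoring caps): Unit 5B 1,986,257.39; Unit 4A 2,942,160.38; Unit 2B 1,465,762.23.
Capped: Unit 5B ($1,092,450); residual $5,301,730 reallocated over remaining floor area 13,262.
Remaining shares: Unit 4A 3,538,750.86 → $3,538,751; Unit 2B 1,762,979.14 → $1,762,979.

Unit 5B: $1,092,450 · Unit 4A: $3,538,751 · Unit 2B: $1,762,979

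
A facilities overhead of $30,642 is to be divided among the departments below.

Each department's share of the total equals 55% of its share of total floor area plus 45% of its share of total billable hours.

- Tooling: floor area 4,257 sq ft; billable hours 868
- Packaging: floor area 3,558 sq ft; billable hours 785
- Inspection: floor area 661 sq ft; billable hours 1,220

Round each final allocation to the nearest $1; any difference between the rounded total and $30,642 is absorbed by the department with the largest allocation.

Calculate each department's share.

Floor area total 8,476; billable hours total 2,873.
Blended shares (55% floor area + 45% billable hours): Tooling 0.4122; Packaging 0.3538; Inspection 0.2340.
Proportional shares: Tooling 12,630.28; Packaging 10,842.07; Inspection 7,169.65.
Rounded to nearest $1: Tooling $12,630; Packaging $10,842; Inspection $7,170. Sum = $30,642.
Rounded total matches; no reconciliation needed.

Tooling: $12,630 · Packaging: $10,842 · Inspection: $7,170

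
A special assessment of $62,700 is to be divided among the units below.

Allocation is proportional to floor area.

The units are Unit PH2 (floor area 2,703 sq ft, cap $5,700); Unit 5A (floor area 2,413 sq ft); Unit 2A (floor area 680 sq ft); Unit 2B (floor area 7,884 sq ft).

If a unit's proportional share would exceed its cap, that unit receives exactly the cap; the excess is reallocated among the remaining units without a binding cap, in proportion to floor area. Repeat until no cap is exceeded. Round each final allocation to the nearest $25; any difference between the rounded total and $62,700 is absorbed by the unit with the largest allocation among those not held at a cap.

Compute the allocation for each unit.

Unit PH2: $5,700 | Unit 5A: $12,525 | Unit 2A: $3,525 | Unit 2B: $40,950

Combined floor area = 13,680.
Proportional shares (ignoring caps): Unit PH2 12,388.75; Unit 5A 11,059.58; Unit 2A 3,116.67; Unit 2B 36,135.00.
Capped: Unit PH2 ($5,700); balance $57,000 reallocated over remaining floor area 10,977.
Shares after redistribution: Unit 5A 12,529.93 → $12,525; Unit 2A 3,531.02 → $3,525; Unit 2B 40,939.05 → $40,950.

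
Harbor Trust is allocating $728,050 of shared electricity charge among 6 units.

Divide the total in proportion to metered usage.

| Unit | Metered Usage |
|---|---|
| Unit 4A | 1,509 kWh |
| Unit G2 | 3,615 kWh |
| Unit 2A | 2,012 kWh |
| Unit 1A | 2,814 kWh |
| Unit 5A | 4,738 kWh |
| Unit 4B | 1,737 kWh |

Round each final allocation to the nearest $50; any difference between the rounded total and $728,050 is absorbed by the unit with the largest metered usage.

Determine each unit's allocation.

Sum of metered usage: 16,425.
Proportional shares: Unit 4A 1,509/16,425 × $728,050 = 66,887.52; Unit G2 3,615/16,425 × $728,050 = 160,237.49; Unit 2A 2,012/16,425 × $728,050 = 89,183.35; Unit 1A 2,814/16,425 × $728,050 = 124,732.58; Unit 5A 4,738/16,425 × $728,050 = 210,015.28; Unit 4B 1,737/16,425 × $728,050 = 76,993.78.
Rounded to nearest $50: Unit 4A $66,900; Unit G2 $160,250; Unit 2A $89,200; Unit 1A $124,750; Unit 5A $210,000; Unit 4B $77,000. Sum = $728,100.
Difference $728,050 − $728,100 = −$50 applied to largest metered usage (Unit 5A): Unit 5A becomes $209,950.

Unit 4A: $66,900 | Unit G2: $160,250 | Unit 2A: $89,200 | Unit 1A: $124,750 | Unit 5A: $209,950 | Unit 4B: $77,000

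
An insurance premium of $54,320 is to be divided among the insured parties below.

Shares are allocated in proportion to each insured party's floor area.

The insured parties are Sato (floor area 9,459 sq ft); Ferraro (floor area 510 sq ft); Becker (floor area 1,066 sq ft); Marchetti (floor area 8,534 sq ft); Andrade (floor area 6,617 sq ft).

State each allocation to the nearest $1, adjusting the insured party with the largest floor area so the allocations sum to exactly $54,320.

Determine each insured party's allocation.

Sato: $19,622 · Ferraro: $1,058 · Becker: $2,211 · Marchetti: $17,703 · Andrade: $13,726

Sum of floor area: 9,459 + 510 + 1,066 + 8,534 + 6,617 = 26,186.
Unrounded shares: Sato 19,621.66; Ferraro 1,057.94; Becker 2,211.30; Marchetti 17,702.85; Andrade 13,726.24.
Rounded to nearest $1: Sato $19,622; Ferraro $1,058; Becker $2,211; Marchetti $17,703; Andrade $13,726. Sum = $54,320.
Rounded total matches; no reconciliation needed.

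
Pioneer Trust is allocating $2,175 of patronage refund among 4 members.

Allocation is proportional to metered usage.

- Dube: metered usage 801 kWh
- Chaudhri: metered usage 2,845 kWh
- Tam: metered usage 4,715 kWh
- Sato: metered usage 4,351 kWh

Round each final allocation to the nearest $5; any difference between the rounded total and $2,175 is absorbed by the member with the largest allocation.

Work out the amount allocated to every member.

Dube: $135; Chaudhri: $485; Tam: $810; Sato: $745

Total metered usage = 12,712.
Unrounded shares: Dube 801/12,712 × $2,175 = 137.05; Chaudhri 2,845/12,712 × $2,175 = 486.77; Tam 4,715/12,712 × $2,175 = 806.73; Sato 4,351/12,712 × $2,175 = 744.45.
At nearest $5: Dube $135; Chaudhri $485; Tam $805; Sato $745. Sum = $2,170.
Difference $2,175 − $2,170 = +$5 applied to largest allocation (Tam): Tam becomes $810.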